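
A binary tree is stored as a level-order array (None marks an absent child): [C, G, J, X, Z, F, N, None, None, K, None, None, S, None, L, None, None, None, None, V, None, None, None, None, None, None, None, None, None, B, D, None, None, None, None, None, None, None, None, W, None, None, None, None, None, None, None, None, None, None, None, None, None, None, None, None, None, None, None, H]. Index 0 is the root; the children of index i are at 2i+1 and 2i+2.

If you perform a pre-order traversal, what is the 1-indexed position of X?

3

Pre-order visits the node, then its left subtree, then its right subtree.
Visit C.
At C: go left to G.
  Visit G.
  At G: go left to X.
    X is a leaf — visit X.
  At G: go right to Z.
    Visit Z.
    At Z: go left to K.
      Visit K.
      At K: go left to V.
        Visit V.
        At V: go left to W.
          W is a leaf — visit W.
        At V: no right child.
      At K: no right child.
    At Z: no right child.
At C: go right to J.
  Visit J.
  At J: go left to F.
    Visit F.
    At F: no left child.
    At F: go right to S.
      S is a leaf — visit S.
  At J: go right to N.
    Visit N.
    At N: no left child.
    At N: go right to L.
      Visit L.
      At L: go left to B.
        Visit B.
        At B: go left to H.
          H is a leaf — visit H.
        At B: no right child.
      At L: go right to D.
        D is a leaf — visit D.
Full pre-order sequence: C, G, X, Z, K, V, W, J, F, S, N, L, B, H, D.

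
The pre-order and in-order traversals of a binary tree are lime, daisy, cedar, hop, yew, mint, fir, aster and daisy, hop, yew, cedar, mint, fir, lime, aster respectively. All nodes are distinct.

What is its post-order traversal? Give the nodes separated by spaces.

yew hop fir mint cedar daisy aster lime

The first element of pre-order is the root; it splits in-order into left and right subtrees.
Root lime: left subtree has 6 nodes {daisy, hop, yew, cedar, mint, fir}, right has 1 {aster}.
  Root daisy: left subtree has 0 nodes { }, right has 5 {hop, yew, cedar, mint, fir}.
    Root cedar: left subtree has 2 nodes {hop, yew}, right has 2 {mint, fir}.
      Root hop: left subtree has 0 nodes { }, right has 1 {yew}.
      Root mint: left subtree has 0 nodes { }, right has 1 {fir}.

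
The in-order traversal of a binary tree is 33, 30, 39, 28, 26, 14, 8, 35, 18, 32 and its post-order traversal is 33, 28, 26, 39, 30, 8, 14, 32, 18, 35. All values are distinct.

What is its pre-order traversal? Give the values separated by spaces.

35 14 30 33 39 26 28 8 18 32

The last element of post-order is the root; it splits in-order into left and right subtrees.
Root 35: left subtree has 7 nodes {33, 30, 39, 28, 26, 14, 8}, right has 2 {18, 32}.
  Root 14: left subtree has 5 nodes {33, 30, 39, 28, 26}, right has 1 {8}.
    Root 30: left subtree has 1 node {33}, right has 3 {39, 28, 26}.
      Root 39: left subtree has 0 nodes { }, right has 2 {28, 26}.
        Root 26: left subtree has 1 node {28}, right has 0 { }.
  Root 18: left subtree has 0 nodes { }, right has 1 {32}.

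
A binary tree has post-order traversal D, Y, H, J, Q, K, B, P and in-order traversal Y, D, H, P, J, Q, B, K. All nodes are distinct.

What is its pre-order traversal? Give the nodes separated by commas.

The last element of post-order is the root; it splits in-order into left and right subtrees.
Root P: left subtree has 3 nodes {Y, D, H}, right has 4 {J, Q, B, K}.
  Root H: left subtree has 2 nodes {Y, D}, right has 0 { }.
    Root Y: left subtree has 0 nodes { }, right has 1 {D}.
  Root B: left subtree has 2 nodes {J, Q}, right has 1 {K}.
    Root Q: left subtree has 1 node {J}, right has 0 { }.

P, H, Y, D, B, Q, J, K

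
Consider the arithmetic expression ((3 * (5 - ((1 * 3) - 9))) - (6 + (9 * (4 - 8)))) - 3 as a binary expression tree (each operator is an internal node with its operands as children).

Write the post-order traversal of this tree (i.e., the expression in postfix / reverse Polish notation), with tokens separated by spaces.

3 5 1 3 * 9 - - * 6 9 4 8 - * + - 3 -

Post-order on an expression tree gives postfix notation: for each operator, emit left operand, right operand, then the operator.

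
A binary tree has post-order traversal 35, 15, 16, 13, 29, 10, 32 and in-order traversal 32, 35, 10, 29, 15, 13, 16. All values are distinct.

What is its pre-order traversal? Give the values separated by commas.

The last element of post-order is the root; it splits in-order into left and right subtrees.
Root 32: left subtree has 0 nodes { }, right has 6 {35, 10, 29, 15, 13, 16}.
  Root 10: left subtree has 1 node {35}, right has 4 {29, 15, 13, 16}.
    Root 29: left subtree has 0 nodes { }, right has 3 {15, 13, 16}.
      Root 13: left subtree has 1 node {15}, right has 1 {16}.

32, 10, 35, 29, 13, 15, 16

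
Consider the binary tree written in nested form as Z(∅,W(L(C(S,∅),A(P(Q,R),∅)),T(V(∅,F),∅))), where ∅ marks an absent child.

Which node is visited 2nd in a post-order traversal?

Post-order visits the left subtree, then the right subtree, then the node.
At Z: no left child.
At Z: go right to W.
  At W: go left to L.
    At L: go left to C.
      At C: go left to S.
        S is a leaf — visit S.
      At C: no right child.
      Visit C.
    At L: go right to A.
      At A: go left to P.
        At P: go left to Q.
          Q is a leaf — visit Q.
        At P: go right to R.
          R is a leaf — visit R.
        Visit P.
      At A: no right child.
      Visit A.
    Visit L.
  At W: go right to T.
    At T: go left to V.
      At V: no left child.
      At V: go right to F.
        F is a leaf — visit F.
      Visit V.
    At T: no right child.
    Visit T.
  Visit W.
Visit Z.
Full post-order sequence: S, C, Q, R, P, A, L, F, V, T, W, Z.

C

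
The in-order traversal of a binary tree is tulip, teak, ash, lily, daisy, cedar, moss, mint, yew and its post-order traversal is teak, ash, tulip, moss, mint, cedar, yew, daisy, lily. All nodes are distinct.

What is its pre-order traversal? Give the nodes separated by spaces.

The last element of post-order is the root; it splits in-order into left and right subtrees.
Root lily: left subtree has 3 nodes {tulip, teak, ash}, right has 5 {daisy, cedar, moss, mint, yew}.
  Root tulip: left subtree has 0 nodes { }, right has 2 {teak, ash}.
    Root ash: left subtree has 1 node {teak}, right has 0 { }.
  Root daisy: left subtree has 0 nodes { }, right has 4 {cedar, moss, mint, yew}.
    Root yew: left subtree has 3 nodes {cedar, moss, mint}, right has 0 { }.
      Root cedar: left subtree has 0 nodes { }, right has 2 {moss, mint}.
        Root mint: left subtree has 1 node {moss}, right has 0 { }.

lily tulip ash teak daisy yew cedar mint moss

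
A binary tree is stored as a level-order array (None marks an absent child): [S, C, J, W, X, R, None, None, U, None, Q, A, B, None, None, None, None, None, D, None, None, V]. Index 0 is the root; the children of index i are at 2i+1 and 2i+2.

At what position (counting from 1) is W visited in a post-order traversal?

Post-order visits the left subtree, then the right subtree, then the node.
At S: go left to C.
  At C: go left to W.
    At W: no left child.
    At W: go right to U.
      At U: no left child.
      At U: go right to D.
        D is a leaf — visit D.
      Visit U.
    Visit W.
  At C: go right to X.
    At X: no left child.
    At X: go right to Q.
      At Q: go left to V.
        V is a leaf — visit V.
      At Q: no right child.
      Visit Q.
    Visit X.
  Visit C.
At S: go right to J.
  At J: go left to R.
    At R: go left to A.
      A is a leaf — visit A.
    At R: go right to B.
      B is a leaf — visit B.
    Visit R.
  At J: no right child.
  Visit J.
Visit S.
Full post-order sequence: D, U, W, V, Q, X, C, A, B, R, J, S.

3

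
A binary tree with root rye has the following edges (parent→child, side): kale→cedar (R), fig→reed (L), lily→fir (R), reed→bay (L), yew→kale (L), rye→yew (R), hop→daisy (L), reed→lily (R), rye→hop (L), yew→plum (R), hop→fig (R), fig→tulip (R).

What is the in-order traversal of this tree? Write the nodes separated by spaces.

In-order visits the left subtree, then the node, then the right subtree.
At rye: go left to hop.
  At hop: go left to daisy.
    daisy is a leaf — visit daisy.
  Visit hop.
  At hop: go right to fig.
    At fig: go left to reed.
      At reed: go left to bay.
        bay is a leaf — visit bay.
      Visit reed.
      At reed: go right to lily.
        At lily: no left child.
        Visit lily.
        At lily: go right to fir.
          fir is a leaf — visit fir.
    Visit fig.
    At fig: go right to tulip.
      tulip is a leaf — visit tulip.
Visit rye.
At rye: go right to yew.
  At yew: go left to kale.
    At kale: no left child.
    Visit kale.
    At kale: go right to cedar.
      cedar is a leaf — visit cedar.
  Visit yew.
  At yew: go right to plum.
    plum is a leaf — visit plum.

daisy hop bay reed lily fir fig tulip rye kale cedar yew plum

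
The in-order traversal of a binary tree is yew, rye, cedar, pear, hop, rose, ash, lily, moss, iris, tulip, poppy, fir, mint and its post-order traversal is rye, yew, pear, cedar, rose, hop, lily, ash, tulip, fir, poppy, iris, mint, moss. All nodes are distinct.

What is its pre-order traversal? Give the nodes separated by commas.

moss, ash, hop, cedar, yew, rye, pear, rose, lily, mint, iris, poppy, tulip, fir

The last element of post-order is the root; it splits in-order into left and right subtrees.
Root moss: left subtree has 8 nodes {yew, rye, cedar, pear, hop, rose, ash, lily}, right has 5 {iris, tulip, poppy, fir, mint}.
  Root ash: left subtree has 6 nodes {yew, rye, cedar, pear, hop, rose}, right has 1 {lily}.
    Root hop: left subtree has 4 nodes {yew, rye, cedar, pear}, right has 1 {rose}.
      Root cedar: left subtree has 2 nodes {yew, rye}, right has 1 {pear}.
        Root yew: left subtree has 0 nodes { }, right has 1 {rye}.
  Root mint: left subtree has 4 nodes {iris, tulip, poppy, fir}, right has 0 { }.
    Root iris: left subtree has 0 nodes { }, right has 3 {tulip, poppy, fir}.
      Root poppy: left subtree has 1 node {tulip}, right has 1 {fir}.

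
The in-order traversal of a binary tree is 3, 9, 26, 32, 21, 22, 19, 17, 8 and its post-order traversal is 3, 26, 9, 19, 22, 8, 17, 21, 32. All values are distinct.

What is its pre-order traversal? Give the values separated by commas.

32, 9, 3, 26, 21, 17, 22, 19, 8

The last element of post-order is the root; it splits in-order into left and right subtrees.
Root 32: left subtree has 3 nodes {3, 9, 26}, right has 5 {21, 22, 19, 17, 8}.
  Root 9: left subtree has 1 node {3}, right has 1 {26}.
  Root 21: left subtree has 0 nodes { }, right has 4 {22, 19, 17, 8}.
    Root 17: left subtree has 2 nodes {22, 19}, right has 1 {8}.
      Root 22: left subtree has 0 nodes { }, right has 1 {19}.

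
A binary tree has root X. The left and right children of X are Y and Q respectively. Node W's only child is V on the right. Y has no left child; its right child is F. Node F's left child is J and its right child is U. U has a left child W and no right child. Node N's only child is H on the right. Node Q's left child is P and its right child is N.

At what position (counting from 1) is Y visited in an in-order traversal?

In-order visits the left subtree, then the node, then the right subtree.
At X: go left to Y.
  At Y: no left child.
  Visit Y.
  At Y: go right to F.
    At F: go left to J.
      J is a leaf — visit J.
    Visit F.
    At F: go right to U.
      At U: go left to W.
        At W: no left child.
        Visit W.
        At W: go right to V.
          V is a leaf — visit V.
      Visit U.
      At U: no right child.
Visit X.
At X: go right to Q.
  At Q: go left to P.
    P is a leaf — visit P.
  Visit Q.
  At Q: go right to N.
    At N: no left child.
    Visit N.
    At N: go right to H.
      H is a leaf — visit H.
Full in-order sequence: Y, J, F, W, V, U, X, P, Q, N, H.

1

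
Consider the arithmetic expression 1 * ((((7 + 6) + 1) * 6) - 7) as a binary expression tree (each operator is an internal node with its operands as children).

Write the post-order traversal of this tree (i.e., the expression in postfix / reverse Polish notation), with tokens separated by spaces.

Post-order on an expression tree gives postfix notation: for each operator, emit left operand, right operand, then the operator.

1 7 6 + 1 + 6 * 7 - *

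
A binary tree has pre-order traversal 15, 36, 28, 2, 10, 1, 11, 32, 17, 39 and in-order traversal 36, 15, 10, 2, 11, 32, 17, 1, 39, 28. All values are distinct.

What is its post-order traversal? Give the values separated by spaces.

The first element of pre-order is the root; it splits in-order into left and right subtrees.
Root 15: left subtree has 1 node {36}, right has 8 {10, 2, 11, 32, 17, 1, 39, 28}.
  Root 28: left subtree has 7 nodes {10, 2, 11, 32, 17, 1, 39}, right has 0 { }.
    Root 2: left subtree has 1 node {10}, right has 5 {11, 32, 17, 1, 39}.
      Root 1: left subtree has 3 nodes {11, 32, 17}, right has 1 {39}.
        Root 11: left subtree has 0 nodes { }, right has 2 {32, 17}.
          Root 32: left subtree has 0 nodes { }, right has 1 {17}.

36 10 17 32 11 39 1 2 28 15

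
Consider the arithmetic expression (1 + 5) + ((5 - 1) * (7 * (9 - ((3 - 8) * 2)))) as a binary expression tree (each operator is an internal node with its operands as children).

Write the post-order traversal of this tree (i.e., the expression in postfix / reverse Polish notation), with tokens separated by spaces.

Post-order on an expression tree gives postfix notation: for each operator, emit left operand, right operand, then the operator.

1 5 + 5 1 - 7 9 3 8 - 2 * - * * +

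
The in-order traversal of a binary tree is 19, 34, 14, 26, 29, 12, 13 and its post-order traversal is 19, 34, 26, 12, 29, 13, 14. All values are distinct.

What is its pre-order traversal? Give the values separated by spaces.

14 34 19 13 29 26 12

The last element of post-order is the root; it splits in-order into left and right subtrees.
Root 14: left subtree has 2 nodes {19, 34}, right has 4 {26, 29, 12, 13}.
  Root 34: left subtree has 1 node {19}, right has 0 { }.
  Root 13: left subtree has 3 nodes {26, 29, 12}, right has 0 { }.
    Root 29: left subtree has 1 node {26}, right has 1 {12}.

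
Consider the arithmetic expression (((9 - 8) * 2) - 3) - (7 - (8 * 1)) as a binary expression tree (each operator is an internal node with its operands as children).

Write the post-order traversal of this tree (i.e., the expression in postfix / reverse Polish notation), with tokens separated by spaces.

9 8 - 2 * 3 - 7 8 1 * - -

Post-order on an expression tree gives postfix notation: for each operator, emit left operand, right operand, then the operator.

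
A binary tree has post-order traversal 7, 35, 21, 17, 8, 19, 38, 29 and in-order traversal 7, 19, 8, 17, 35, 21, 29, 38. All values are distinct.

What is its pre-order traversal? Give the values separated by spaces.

The last element of post-order is the root; it splits in-order into left and right subtrees.
Root 29: left subtree has 6 nodes {7, 19, 8, 17, 35, 21}, right has 1 {38}.
  Root 19: left subtree has 1 node {7}, right has 4 {8, 17, 35, 21}.
    Root 8: left subtree has 0 nodes { }, right has 3 {17, 35, 21}.
      Root 17: left subtree has 0 nodes { }, right has 2 {35, 21}.
        Root 21: left subtree has 1 node {35}, right has 0 { }.

29 19 7 8 17 21 35 38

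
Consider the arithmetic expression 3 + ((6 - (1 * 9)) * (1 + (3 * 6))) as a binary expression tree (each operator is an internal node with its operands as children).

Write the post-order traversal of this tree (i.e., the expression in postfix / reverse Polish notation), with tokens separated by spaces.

Post-order on an expression tree gives postfix notation: for each operator, emit left operand, right operand, then the operator.

3 6 1 9 * - 1 3 6 * + * +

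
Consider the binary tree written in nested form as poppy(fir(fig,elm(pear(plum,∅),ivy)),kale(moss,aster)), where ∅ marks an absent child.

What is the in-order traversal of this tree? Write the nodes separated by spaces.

In-order visits the left subtree, then the node, then the right subtree.
At poppy: go left to fir.
  At fir: go left to fig.
    fig is a leaf — visit fig.
  Visit fir.
  At fir: go right to elm.
    At elm: go left to pear.
      At pear: go left to plum.
        plum is a leaf — visit plum.
      Visit pear.
      At pear: no right child.
    Visit elm.
    At elm: go right to ivy.
      ivy is a leaf — visit ivy.
Visit poppy.
At poppy: go right to kale.
  At kale: go left to moss.
    moss is a leaf — visit moss.
  Visit kale.
  At kale: go right to aster.
    aster is a leaf — visit aster.

fig fir plum pear elm ivy poppy moss kale aster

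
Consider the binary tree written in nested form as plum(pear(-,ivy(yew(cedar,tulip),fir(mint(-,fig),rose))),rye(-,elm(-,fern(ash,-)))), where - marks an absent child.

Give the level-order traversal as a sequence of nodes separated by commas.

Level-order visits nodes level by level from the root, left to right within each level.
Level 0: plum
Level 1: pear, rye
Level 2: ivy, elm
Level 3: yew, fir, fern
Level 4: cedar, tulip, mint, rose, ash
Level 5: fig

plum, pear, rye, ivy, elm, yew, fir, fern, cedar, tulip, mint, rose, ash, fig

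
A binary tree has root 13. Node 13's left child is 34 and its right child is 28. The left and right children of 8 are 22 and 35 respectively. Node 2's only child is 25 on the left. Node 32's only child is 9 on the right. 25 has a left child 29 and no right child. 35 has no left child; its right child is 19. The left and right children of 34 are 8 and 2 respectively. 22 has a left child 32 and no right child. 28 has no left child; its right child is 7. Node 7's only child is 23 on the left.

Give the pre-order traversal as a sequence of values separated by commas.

Pre-order visits the node, then its left subtree, then its right subtree.
Visit 13.
At 13: go left to 34.
  Visit 34.
  At 34: go left to 8.
    Visit 8.
    At 8: go left to 22.
      Visit 22.
      At 22: go left to 32.
        Visit 32.
        At 32: no left child.
        At 32: go right to 9.
          9 is a leaf — visit 9.
      At 22: no right child.
    At 8: go right to 35.
      Visit 35.
      At 35: no left child.
      At 35: go right to 19.
        19 is a leaf — visit 19.
  At 34: go right to 2.
    Visit 2.
    At 2: go left to 25.
      Visit 25.
      At 25: go left to 29.
        29 is a leaf — visit 29.
      At 25: no right child.
    At 2: no right child.
At 13: go right to 28.
  Visit 28.
  At 28: no left child.
  At 28: go right to 7.
    Visit 7.
    At 7: go left to 23.
      23 is a leaf — visit 23.
    At 7: no right child.

13, 34, 8, 22, 32, 9, 35, 19, 2, 25, 29, 28, 7, 23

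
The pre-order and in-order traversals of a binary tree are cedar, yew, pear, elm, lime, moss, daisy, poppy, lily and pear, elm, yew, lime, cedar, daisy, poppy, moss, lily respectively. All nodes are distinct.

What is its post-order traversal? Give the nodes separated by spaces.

The first element of pre-order is the root; it splits in-order into left and right subtrees.
Root cedar: left subtree has 4 nodes {pear, elm, yew, lime}, right has 4 {daisy, poppy, moss, lily}.
  Root yew: left subtree has 2 nodes {pear, elm}, right has 1 {lime}.
    Root pear: left subtree has 0 nodes { }, right has 1 {elm}.
  Root moss: left subtree has 2 nodes {daisy, poppy}, right has 1 {lily}.
    Root daisy: left subtree has 0 nodes { }, right has 1 {poppy}.

elm pear lime yew poppy daisy lily moss cedar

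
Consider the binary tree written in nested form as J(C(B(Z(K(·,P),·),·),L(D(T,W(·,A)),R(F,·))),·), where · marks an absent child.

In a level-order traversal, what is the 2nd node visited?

C

Level-order visits nodes level by level from the root, left to right within each level.
Level 0: J
Level 1: C
Level 2: B, L
Level 3: Z, D, R
Level 4: K, T, W, F
Level 5: P, A
Full level-order sequence: J, C, B, L, Z, D, R, K, T, W, F, P, A.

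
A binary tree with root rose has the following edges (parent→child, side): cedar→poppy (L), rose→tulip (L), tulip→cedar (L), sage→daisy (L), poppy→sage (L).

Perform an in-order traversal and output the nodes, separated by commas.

daisy, sage, poppy, cedar, tulip, rose

In-order visits the left subtree, then the node, then the right subtree.
At rose: go left to tulip.
  At tulip: go left to cedar.
    At cedar: go left to poppy.
      At poppy: go left to sage.
        At sage: go left to daisy.
          daisy is a leaf — visit daisy.
        Visit sage.
        At sage: no right child.
      Visit poppy.
      At poppy: no right child.
    Visit cedar.
    At cedar: no right child.
  Visit tulip.
  At tulip: no right child.
Visit rose.
At rose: no right child.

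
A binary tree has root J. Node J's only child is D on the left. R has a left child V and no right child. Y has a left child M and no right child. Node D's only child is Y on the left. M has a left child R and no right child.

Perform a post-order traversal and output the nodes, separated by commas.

V, R, M, Y, D, J

Post-order visits the left subtree, then the right subtree, then the node.
At J: go left to D.
  At D: go left to Y.
    At Y: go left to M.
      At M: go left to R.
        At R: go left to V.
          V is a leaf — visit V.
        At R: no right child.
        Visit R.
      At M: no right child.
      Visit M.
    At Y: no right child.
    Visit Y.
  At D: no right child.
  Visit D.
At J: no right child.
Visit J.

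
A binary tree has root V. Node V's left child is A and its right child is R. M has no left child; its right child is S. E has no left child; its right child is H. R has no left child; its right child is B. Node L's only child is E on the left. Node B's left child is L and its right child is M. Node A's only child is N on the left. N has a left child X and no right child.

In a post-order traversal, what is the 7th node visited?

S

Post-order visits the left subtree, then the right subtree, then the node.
At V: go left to A.
  At A: go left to N.
    At N: go left to X.
      X is a leaf — visit X.
    At N: no right child.
    Visit N.
  At A: no right child.
  Visit A.
At V: go right to R.
  At R: no left child.
  At R: go right to B.
    At B: go left to L.
      At L: go left to E.
        At E: no left child.
        At E: go right to H.
          H is a leaf — visit H.
        Visit E.
      At L: no right child.
      Visit L.
    At B: go right to M.
      At M: no left child.
      At M: go right to S.
        S is a leaf — visit S.
      Visit M.
    Visit B.
  Visit R.
Visit V.
Full post-order sequence: X, N, A, H, E, L, S, M, B, R, V.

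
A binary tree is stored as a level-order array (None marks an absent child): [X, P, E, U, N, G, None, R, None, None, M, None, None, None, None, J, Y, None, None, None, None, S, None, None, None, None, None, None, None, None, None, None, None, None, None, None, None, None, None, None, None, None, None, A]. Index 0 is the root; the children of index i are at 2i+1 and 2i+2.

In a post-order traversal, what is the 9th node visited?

Post-order visits the left subtree, then the right subtree, then the node.
At X: go left to P.
  At P: go left to U.
    At U: go left to R.
      At R: go left to J.
        J is a leaf — visit J.
      At R: go right to Y.
        Y is a leaf — visit Y.
      Visit R.
    At U: no right child.
    Visit U.
  At P: go right to N.
    At N: no left child.
    At N: go right to M.
      At M: go left to S.
        At S: go left to A.
          A is a leaf — visit A.
        At S: no right child.
        Visit S.
      At M: no right child.
      Visit M.
    Visit N.
  Visit P.
At X: go right to E.
  At E: go left to G.
    G is a leaf — visit G.
  At E: no right child.
  Visit E.
Visit X.
Full post-order sequence: J, Y, R, U, A, S, M, N, P, G, E, X.

P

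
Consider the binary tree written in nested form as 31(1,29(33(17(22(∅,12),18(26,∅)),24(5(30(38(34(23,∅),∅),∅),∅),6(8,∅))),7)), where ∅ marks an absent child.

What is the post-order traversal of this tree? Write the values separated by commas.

1, 12, 22, 26, 18, 17, 23, 34, 38, 30, 5, 8, 6, 24, 33, 7, 29, 31

Post-order visits the left subtree, then the right subtree, then the node.
At 31: go left to 1.
  1 is a leaf — visit 1.
At 31: go right to 29.
  At 29: go left to 33.
    At 33: go left to 17.
      At 17: go left to 22.
        At 22: no left child.
        At 22: go right to 12.
          12 is a leaf — visit 12.
        Visit 22.
      At 17: go right to 18.
        At 18: go left to 26.
          26 is a leaf — visit 26.
        At 18: no right child.
        Visit 18.
      Visit 17.
    At 33: go right to 24.
      At 24: go left to 5.
        At 5: go left to 30.
          At 30: go left to 38.
            At 38: go left to 34.
              At 34: go left to 23.
                23 is a leaf — visit 23.
              At 34: no right child.
              Visit 34.
            At 38: no right child.
            Visit 38.
          At 30: no right child.
          Visit 30.
        At 5: no right child.
        Visit 5.
      At 24: go right to 6.
        At 6: go left to 8.
          8 is a leaf — visit 8.
        At 6: no right child.
        Visit 6.
      Visit 24.
    Visit 33.
  At 29: go right to 7.
    7 is a leaf — visit 7.
  Visit 29.
Visit 31.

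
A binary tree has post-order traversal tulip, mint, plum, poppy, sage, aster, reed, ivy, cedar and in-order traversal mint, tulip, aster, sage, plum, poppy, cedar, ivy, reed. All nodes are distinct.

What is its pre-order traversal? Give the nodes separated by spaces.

The last element of post-order is the root; it splits in-order into left and right subtrees.
Root cedar: left subtree has 6 nodes {mint, tulip, aster, sage, plum, poppy}, right has 2 {ivy, reed}.
  Root aster: left subtree has 2 nodes {mint, tulip}, right has 3 {sage, plum, poppy}.
    Root mint: left subtree has 0 nodes { }, right has 1 {tulip}.
    Root sage: left subtree has 0 nodes { }, right has 2 {plum, poppy}.
      Root poppy: left subtree has 1 node {plum}, right has 0 { }.
  Root ivy: left subtree has 0 nodes { }, right has 1 {reed}.

cedar aster mint tulip sage poppy plum ivy reed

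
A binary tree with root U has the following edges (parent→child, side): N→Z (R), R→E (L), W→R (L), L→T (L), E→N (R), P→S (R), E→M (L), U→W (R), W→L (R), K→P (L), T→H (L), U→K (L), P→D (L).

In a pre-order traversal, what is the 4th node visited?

Pre-order visits the node, then its left subtree, then its right subtree.
Visit U.
At U: go left to K.
  Visit K.
  At K: go left to P.
    Visit P.
    At P: go left to D.
      D is a leaf — visit D.
    At P: go right to S.
      S is a leaf — visit S.
  At K: no right child.
At U: go right to W.
  Visit W.
  At W: go left to R.
    Visit R.
    At R: go left to E.
      Visit E.
      At E: go left to M.
        M is a leaf — visit M.
      At E: go right to N.
        Visit N.
        At N: no left child.
        At N: go right to Z.
          Z is a leaf — visit Z.
    At R: no right child.
  At W: go right to L.
    Visit L.
    At L: go left to T.
      Visit T.
      At T: go left to H.
        H is a leaf — visit H.
      At T: no right child.
    At L: no right child.
Full pre-order sequence: U, K, P, D, S, W, R, E, M, N, Z, L, T, H.

D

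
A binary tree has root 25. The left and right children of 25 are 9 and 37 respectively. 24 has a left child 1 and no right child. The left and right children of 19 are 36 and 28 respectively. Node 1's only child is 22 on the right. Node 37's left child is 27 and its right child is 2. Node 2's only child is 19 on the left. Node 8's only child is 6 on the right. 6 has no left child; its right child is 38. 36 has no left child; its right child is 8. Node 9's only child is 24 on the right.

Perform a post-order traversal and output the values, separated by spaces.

Post-order visits the left subtree, then the right subtree, then the node.
At 25: go left to 9.
  At 9: no left child.
  At 9: go right to 24.
    At 24: go left to 1.
      At 1: no left child.
      At 1: go right to 22.
        22 is a leaf — visit 22.
      Visit 1.
    At 24: no right child.
    Visit 24.
  Visit 9.
At 25: go right to 37.
  At 37: go left to 27.
    27 is a leaf — visit 27.
  At 37: go right to 2.
    At 2: go left to 19.
      At 19: go left to 36.
        At 36: no left child.
        At 36: go right to 8.
          At 8: no left child.
          At 8: go right to 6.
            At 6: no left child.
            At 6: go right to 38.
              38 is a leaf — visit 38.
            Visit 6.
          Visit 8.
        Visit 36.
      At 19: go right to 28.
        28 is a leaf — visit 28.
      Visit 19.
    At 2: no right child.
    Visit 2.
  Visit 37.
Visit 25.

22 1 24 9 27 38 6 8 36 28 19 2 37 25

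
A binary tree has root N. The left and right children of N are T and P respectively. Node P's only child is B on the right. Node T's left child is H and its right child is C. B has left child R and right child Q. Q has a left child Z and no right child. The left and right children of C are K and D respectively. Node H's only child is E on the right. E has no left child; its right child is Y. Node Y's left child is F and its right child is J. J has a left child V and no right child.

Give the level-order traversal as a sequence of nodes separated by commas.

Level-order visits nodes level by level from the root, left to right within each level.
Level 0: N
Level 1: T, P
Level 2: H, C, B
Level 3: E, K, D, R, Q
Level 4: Y, Z
Level 5: F, J
Level 6: V

N, T, P, H, C, B, E, K, D, R, Q, Y, Z, F, J, V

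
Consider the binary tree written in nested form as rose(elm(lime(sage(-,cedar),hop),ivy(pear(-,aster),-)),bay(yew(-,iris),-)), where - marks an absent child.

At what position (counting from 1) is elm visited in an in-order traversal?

5

In-order visits the left subtree, then the node, then the right subtree.
At rose: go left to elm.
  At elm: go left to lime.
    At lime: go left to sage.
      At sage: no left child.
      Visit sage.
      At sage: go right to cedar.
        cedar is a leaf — visit cedar.
    Visit lime.
    At lime: go right to hop.
      hop is a leaf — visit hop.
  Visit elm.
  At elm: go right to ivy.
    At ivy: go left to pear.
      At pear: no left child.
      Visit pear.
      At pear: go right to aster.
        aster is a leaf — visit aster.
    Visit ivy.
    At ivy: no right child.
Visit rose.
At rose: go right to bay.
  At bay: go left to yew.
    At yew: no left child.
    Visit yew.
    At yew: go right to iris.
      iris is a leaf — visit iris.
  Visit bay.
  At bay: no right child.
Full in-order sequence: sage, cedar, lime, hop, elm, pear, aster, ivy, rose, yew, iris, bay.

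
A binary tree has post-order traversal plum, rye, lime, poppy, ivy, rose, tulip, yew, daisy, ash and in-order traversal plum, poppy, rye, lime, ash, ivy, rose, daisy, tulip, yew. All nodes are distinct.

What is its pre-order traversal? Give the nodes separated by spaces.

ash poppy plum lime rye daisy rose ivy yew tulip

The last element of post-order is the root; it splits in-order into left and right subtrees.
Root ash: left subtree has 4 nodes {plum, poppy, rye, lime}, right has 5 {ivy, rose, daisy, tulip, yew}.
  Root poppy: left subtree has 1 node {plum}, right has 2 {rye, lime}.
    Root lime: left subtree has 1 node {rye}, right has 0 { }.
  Root daisy: left subtree has 2 nodes {ivy, rose}, right has 2 {tulip, yew}.
    Root rose: left subtree has 1 node {ivy}, right has 0 { }.
    Root yew: left subtree has 1 node {tulip}, right has 0 { }.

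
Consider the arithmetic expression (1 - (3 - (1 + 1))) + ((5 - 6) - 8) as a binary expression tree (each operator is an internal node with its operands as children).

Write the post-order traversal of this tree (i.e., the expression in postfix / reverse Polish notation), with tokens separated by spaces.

1 3 1 1 + - - 5 6 - 8 - +

Post-order on an expression tree gives postfix notation: for each operator, emit left operand, right operand, then the operator.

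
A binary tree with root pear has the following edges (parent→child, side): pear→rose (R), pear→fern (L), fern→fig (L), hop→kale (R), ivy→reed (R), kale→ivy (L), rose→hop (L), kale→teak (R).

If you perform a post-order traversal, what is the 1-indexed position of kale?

Post-order visits the left subtree, then the right subtree, then the node.
At pear: go left to fern.
  At fern: go left to fig.
    fig is a leaf — visit fig.
  At fern: no right child.
  Visit fern.
At pear: go right to rose.
  At rose: go left to hop.
    At hop: no left child.
    At hop: go right to kale.
      At kale: go left to ivy.
        At ivy: no left child.
        At ivy: go right to reed.
          reed is a leaf — visit reed.
        Visit ivy.
      At kale: go right to teak.
        teak is a leaf — visit teak.
      Visit kale.
    Visit hop.
  At rose: no right child.
  Visit rose.
Visit pear.
Full post-order sequence: fig, fern, reed, ivy, teak, kale, hop, rose, pear.

6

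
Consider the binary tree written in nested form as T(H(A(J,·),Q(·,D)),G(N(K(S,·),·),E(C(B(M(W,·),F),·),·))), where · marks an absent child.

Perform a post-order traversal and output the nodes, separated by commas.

J, A, D, Q, H, S, K, N, W, M, F, B, C, E, G, T

Post-order visits the left subtree, then the right subtree, then the node.
At T: go left to H.
  At H: go left to A.
    At A: go left to J.
      J is a leaf — visit J.
    At A: no right child.
    Visit A.
  At H: go right to Q.
    At Q: no left child.
    At Q: go right to D.
      D is a leaf — visit D.
    Visit Q.
  Visit H.
At T: go right to G.
  At G: go left to N.
    At N: go left to K.
      At K: go left to S.
        S is a leaf — visit S.
      At K: no right child.
      Visit K.
    At N: no right child.
    Visit N.
  At G: go right to E.
    At E: go left to C.
      At C: go left to B.
        At B: go left to M.
          At M: go left to W.
            W is a leaf — visit W.
          At M: no right child.
          Visit M.
        At B: go right to F.
          F is a leaf — visit F.
        Visit B.
      At C: no right child.
      Visit C.
    At E: no right child.
    Visit E.
  Visit G.
Visit T.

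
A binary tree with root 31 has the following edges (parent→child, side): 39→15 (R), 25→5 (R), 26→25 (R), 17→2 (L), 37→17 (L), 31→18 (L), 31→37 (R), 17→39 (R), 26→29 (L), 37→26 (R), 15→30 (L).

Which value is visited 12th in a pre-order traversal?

Pre-order visits the node, then its left subtree, then its right subtree.
Visit 31.
At 31: go left to 18.
  18 is a leaf — visit 18.
At 31: go right to 37.
  Visit 37.
  At 37: go left to 17.
    Visit 17.
    At 17: go left to 2.
      2 is a leaf — visit 2.
    At 17: go right to 39.
      Visit 39.
      At 39: no left child.
      At 39: go right to 15.
        Visit 15.
        At 15: go left to 30.
          30 is a leaf — visit 30.
        At 15: no right child.
  At 37: go right to 26.
    Visit 26.
    At 26: go left to 29.
      29 is a leaf — visit 29.
    At 26: go right to 25.
      Visit 25.
      At 25: no left child.
      At 25: go right to 5.
        5 is a leaf — visit 5.
Full pre-order sequence: 31, 18, 37, 17, 2, 39, 15, 30, 26, 29, 25, 5.

5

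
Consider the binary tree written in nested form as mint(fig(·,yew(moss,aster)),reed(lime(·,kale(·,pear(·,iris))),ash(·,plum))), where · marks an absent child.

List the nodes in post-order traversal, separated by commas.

Post-order visits the left subtree, then the right subtree, then the node.
At mint: go left to fig.
  At fig: no left child.
  At fig: go right to yew.
    At yew: go left to moss.
      moss is a leaf — visit moss.
    At yew: go right to aster.
      aster is a leaf — visit aster.
    Visit yew.
  Visit fig.
At mint: go right to reed.
  At reed: go left to lime.
    At lime: no left child.
    At lime: go right to kale.
      At kale: no left child.
      At kale: go right to pear.
        At pear: no left child.
        At pear: go right to iris.
          iris is a leaf — visit iris.
        Visit pear.
      Visit kale.
    Visit lime.
  At reed: go right to ash.
    At ash: no left child.
    At ash: go right to plum.
      plum is a leaf — visit plum.
    Visit ash.
  Visit reed.
Visit mint.

moss, aster, yew, fig, iris, pear, kale, lime, plum, ash, reed, mint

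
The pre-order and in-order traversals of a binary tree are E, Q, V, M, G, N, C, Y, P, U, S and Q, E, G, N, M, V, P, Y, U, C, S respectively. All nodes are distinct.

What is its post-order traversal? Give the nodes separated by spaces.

The first element of pre-order is the root; it splits in-order into left and right subtrees.
Root E: left subtree has 1 node {Q}, right has 9 {G, N, M, V, P, Y, U, C, S}.
  Root V: left subtree has 3 nodes {G, N, M}, right has 5 {P, Y, U, C, S}.
    Root M: left subtree has 2 nodes {G, N}, right has 0 { }.
      Root G: left subtree has 0 nodes { }, right has 1 {N}.
    Root C: left subtree has 3 nodes {P, Y, U}, right has 1 {S}.
      Root Y: left subtree has 1 node {P}, right has 1 {U}.

Q N G M P U Y S C V E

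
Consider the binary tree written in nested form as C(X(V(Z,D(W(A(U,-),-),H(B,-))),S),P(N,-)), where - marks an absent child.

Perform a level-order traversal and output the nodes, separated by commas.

C, X, P, V, S, N, Z, D, W, H, A, B, U

Level-order visits nodes level by level from the root, left to right within each level.
Level 0: C
Level 1: X, P
Level 2: V, S, N
Level 3: Z, D
Level 4: W, H
Level 5: A, B
Level 6: U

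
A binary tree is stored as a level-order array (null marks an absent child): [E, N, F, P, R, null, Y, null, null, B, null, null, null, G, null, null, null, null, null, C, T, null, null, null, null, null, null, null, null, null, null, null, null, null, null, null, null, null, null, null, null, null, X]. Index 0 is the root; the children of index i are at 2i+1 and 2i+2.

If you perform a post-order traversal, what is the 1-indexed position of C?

Post-order visits the left subtree, then the right subtree, then the node.
At E: go left to N.
  At N: go left to P.
    P is a leaf — visit P.
  At N: go right to R.
    At R: go left to B.
      At B: go left to C.
        C is a leaf — visit C.
      At B: go right to T.
        At T: no left child.
        At T: go right to X.
          X is a leaf — visit X.
        Visit T.
      Visit B.
    At R: no right child.
    Visit R.
  Visit N.
At E: go right to F.
  At F: no left child.
  At F: go right to Y.
    At Y: go left to G.
      G is a leaf — visit G.
    At Y: no right child.
    Visit Y.
  Visit F.
Visit E.
Full post-order sequence: P, C, X, T, B, R, N, G, Y, F, E.

2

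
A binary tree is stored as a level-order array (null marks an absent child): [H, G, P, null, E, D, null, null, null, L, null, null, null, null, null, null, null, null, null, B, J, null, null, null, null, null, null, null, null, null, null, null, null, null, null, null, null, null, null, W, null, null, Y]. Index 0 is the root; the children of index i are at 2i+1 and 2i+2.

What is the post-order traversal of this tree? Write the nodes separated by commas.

W, B, Y, J, L, E, G, D, P, H

Post-order visits the left subtree, then the right subtree, then the node.
At H: go left to G.
  At G: no left child.
  At G: go right to E.
    At E: go left to L.
      At L: go left to B.
        At B: go left to W.
          W is a leaf — visit W.
        At B: no right child.
        Visit B.
      At L: go right to J.
        At J: no left child.
        At J: go right to Y.
          Y is a leaf — visit Y.
        Visit J.
      Visit L.
    At E: no right child.
    Visit E.
  Visit G.
At H: go right to P.
  At P: go left to D.
    D is a leaf — visit D.
  At P: no right child.
  Visit P.
Visit H.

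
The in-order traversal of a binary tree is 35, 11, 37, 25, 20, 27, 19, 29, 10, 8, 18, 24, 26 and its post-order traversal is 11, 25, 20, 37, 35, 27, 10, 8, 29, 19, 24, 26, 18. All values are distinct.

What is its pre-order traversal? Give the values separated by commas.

The last element of post-order is the root; it splits in-order into left and right subtrees.
Root 18: left subtree has 10 nodes {35, 11, 37, 25, 20, 27, 19, 29, 10, 8}, right has 2 {24, 26}.
  Root 19: left subtree has 6 nodes {35, 11, 37, 25, 20, 27}, right has 3 {29, 10, 8}.
    Root 27: left subtree has 5 nodes {35, 11, 37, 25, 20}, right has 0 { }.
      Root 35: left subtree has 0 nodes { }, right has 4 {11, 37, 25, 20}.
        Root 37: left subtree has 1 node {11}, right has 2 {25, 20}.
          Root 20: left subtree has 1 node {25}, right has 0 { }.
    Root 29: left subtree has 0 nodes { }, right has 2 {10, 8}.
      Root 8: left subtree has 1 node {10}, right has 0 { }.
  Root 26: left subtree has 1 node {24}, right has 0 { }.

18, 19, 27, 35, 37, 11, 20, 25, 29, 8, 10, 26, 24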